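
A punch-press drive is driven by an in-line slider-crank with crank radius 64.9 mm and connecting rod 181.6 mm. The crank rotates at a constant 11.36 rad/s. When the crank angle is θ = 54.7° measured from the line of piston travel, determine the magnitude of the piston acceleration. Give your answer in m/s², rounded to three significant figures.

ω = 11.36 rad/s
x(θ) = r cosθ + √(L² − r² sin²θ); with ω constant, a = ω²·d²x/dθ².
d²x/dθ² = −r cosθ − r²(cos2θ)/√u − r⁴ sin²2θ/(4u^{3/2}),  u = L² − r² sin²θ = 0.030173 m².
Substituting r = 0.0649 m, L = 0.1816 m, θ = 54.7°: d²x/dθ² = -0.030202 m.
a = ω²·d²x/dθ² = (11.36)²·(-0.030202) = -3.8975 m/s²;  |a| = 3.8975 m/s².

3.90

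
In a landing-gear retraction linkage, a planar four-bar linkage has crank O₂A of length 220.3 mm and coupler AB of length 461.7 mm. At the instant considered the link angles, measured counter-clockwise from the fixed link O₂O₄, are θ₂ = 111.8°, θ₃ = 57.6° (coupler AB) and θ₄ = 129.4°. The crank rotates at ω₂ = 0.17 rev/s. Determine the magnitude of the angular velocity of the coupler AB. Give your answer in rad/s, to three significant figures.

ω₂ = 1.068 rad/s (from 0.17 rev/s).
Differentiating the loop-closure r₂e^{iθ₂}+r₃e^{iθ₃}=r₁+r₄e^{iθ₄} gives r₂ω₂e^{iθ₂}+r₃ω₃e^{iθ₃}=r₄ω₄e^{iθ₄}.
Eliminating the other unknown: ω₃ = r₂ω₂ sin(θ₄−θ₂) / [r₃ sin(θ₃−θ₄)].
Numerator sine = +0.30237; denominator sine = -0.94997.
Result = 0.2203·1.068·(+0.30237) / (0.4617·(-0.94997)) = -0.16222 rad/s; magnitude 0.16222 rad/s.

0.162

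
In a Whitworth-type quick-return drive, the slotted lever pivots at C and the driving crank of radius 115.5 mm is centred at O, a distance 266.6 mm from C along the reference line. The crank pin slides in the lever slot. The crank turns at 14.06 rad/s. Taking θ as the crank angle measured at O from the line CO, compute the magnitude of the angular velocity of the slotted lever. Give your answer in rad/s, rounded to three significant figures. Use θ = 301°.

3.54

ω = 14.06 rad/s
Crank pin A relative to C: A = (d + r cosθ, r sinθ); lever angle φ = atan2(r sinθ, d + r cosθ).
Differentiating tanφ: φ̇ = rω(d cosθ + r)/(d² + r² + 2dr cosθ).
d² + r² + 2dr cosθ = |CA|² = 0.116134 m²;  d cosθ + r = +0.25281 m.
|ω_lever| = |0.1155·14.06·+0.25281| / 0.116134 = 3.5351 rad/s.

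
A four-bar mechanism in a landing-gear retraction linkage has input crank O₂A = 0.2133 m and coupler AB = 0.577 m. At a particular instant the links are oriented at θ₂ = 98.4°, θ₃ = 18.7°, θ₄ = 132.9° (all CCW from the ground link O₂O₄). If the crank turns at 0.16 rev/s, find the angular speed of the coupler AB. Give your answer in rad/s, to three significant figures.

ω₂ = 1.005 rad/s (from 0.16 rev/s).
Differentiating the loop-closure r₂e^{iθ₂}+r₃e^{iθ₃}=r₁+r₄e^{iθ₄} gives r₂ω₂e^{iθ₂}+r₃ω₃e^{iθ₃}=r₄ω₄e^{iθ₄}.
Eliminating the other unknown: ω₃ = r₂ω₂ sin(θ₄−θ₂) / [r₃ sin(θ₃−θ₄)].
Numerator sine = +0.56641; denominator sine = -0.91212.
Result = 0.2133·1.005·(+0.56641) / (0.577·(-0.91212)) = -0.23078 rad/s; magnitude 0.23078 rad/s.

0.231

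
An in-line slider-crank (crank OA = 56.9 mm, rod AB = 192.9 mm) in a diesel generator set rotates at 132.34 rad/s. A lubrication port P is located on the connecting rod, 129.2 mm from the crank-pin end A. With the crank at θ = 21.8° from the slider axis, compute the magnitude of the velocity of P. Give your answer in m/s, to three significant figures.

4.04

ω = 132.3 rad/s.  Crank-pin speed |V_A| = rω = 7.5301 m/s, perpendicular to OA.
Rod angle: sinφ = −(r/L) sinθ ⇒ φ = -6.289°; ω_rod = −rω cosθ/√(L²−r²sin²θ) = -36.464 rad/s.
V_P = V_A + ω_rod × AP, with AP = 0.1292 m along the rod.
Components: V_Px = −rω sinθ − a·ω_rod·sinφ = -3.3125 m/s;  V_Py = rω cosθ + a·ω_rod·cosφ = +2.3088 m/s.
|V_P| = √(V_Px² + V_Py²) = 4.0377 m/s.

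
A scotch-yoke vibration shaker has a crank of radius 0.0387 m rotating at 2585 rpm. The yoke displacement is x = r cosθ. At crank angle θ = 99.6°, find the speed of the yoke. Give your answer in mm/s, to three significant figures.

ω = 270.7 rad/s (from 2585 rpm).
x = r cosθ ⇒ ẋ = −rω sinθ.
|v| = rω|sinθ| = 0.0387·270.7·|sin 99.6°| = 10.329 m/s = 10329 mm/s.

10300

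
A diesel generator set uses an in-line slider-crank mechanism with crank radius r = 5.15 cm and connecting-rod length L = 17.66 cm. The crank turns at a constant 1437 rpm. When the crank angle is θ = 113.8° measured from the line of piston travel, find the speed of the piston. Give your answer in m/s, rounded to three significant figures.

ω = 2π·1437/60 = 150.5 rad/s
For an in-line slider-crank, x = r cosθ + √(L² − r² sin²θ), so v = −rω sinθ·[1 + r cosθ/√(L² − r² sin²θ)].
With r = 0.0515 m, L = 0.1766 m, θ = 113.8°: √(L² − r² sin²θ) = 0.1702 m.
v = −0.0515·150.5·0.91496·[1 + 0.0515·-0.40355/0.1702] = -6.2249 m/s.
|v| = 6.2249 m/s.

6.22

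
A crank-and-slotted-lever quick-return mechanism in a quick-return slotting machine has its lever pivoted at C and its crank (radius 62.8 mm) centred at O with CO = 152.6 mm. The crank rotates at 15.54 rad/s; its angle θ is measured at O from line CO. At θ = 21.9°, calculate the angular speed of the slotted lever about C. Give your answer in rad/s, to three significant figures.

4.43

ω = 15.54 rad/s
Crank pin A relative to C: A = (d + r cosθ, r sinθ); lever angle φ = atan2(r sinθ, d + r cosθ).
Differentiating tanφ: φ̇ = rω(d cosθ + r)/(d² + r² + 2dr cosθ).
d² + r² + 2dr cosθ = |CA|² = 0.045014 m²;  d cosθ + r = +0.20439 m.
|ω_lever| = |0.0628·15.54·+0.20439| / 0.045014 = 4.4312 rad/s.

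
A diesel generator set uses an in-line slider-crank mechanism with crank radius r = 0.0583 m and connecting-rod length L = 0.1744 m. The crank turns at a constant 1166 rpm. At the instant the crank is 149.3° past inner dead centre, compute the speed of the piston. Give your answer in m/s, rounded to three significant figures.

ω = 2π·1166/60 = 122.1 rad/s
For an in-line slider-crank, x = r cosθ + √(L² − r² sin²θ), so v = −rω sinθ·[1 + r cosθ/√(L² − r² sin²θ)].
With r = 0.0583 m, L = 0.1744 m, θ = 149.3°: √(L² − r² sin²θ) = 0.17184 m.
v = −0.0583·122.1·0.51054·[1 + 0.0583·-0.85985/0.17184] = -2.5741 m/s.
|v| = 2.5741 m/s.

2.57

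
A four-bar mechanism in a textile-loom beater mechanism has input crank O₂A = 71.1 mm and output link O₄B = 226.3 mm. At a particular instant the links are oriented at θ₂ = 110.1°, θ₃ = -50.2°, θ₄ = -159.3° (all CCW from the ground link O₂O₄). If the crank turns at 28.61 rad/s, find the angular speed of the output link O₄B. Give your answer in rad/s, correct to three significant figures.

3.21

ω₂ = 28.61 rad/s
Differentiating the loop-closure r₂e^{iθ₂}+r₃e^{iθ₃}=r₁+r₄e^{iθ₄} gives r₂ω₂e^{iθ₂}+r₃ω₃e^{iθ₃}=r₄ω₄e^{iθ₄}.
Eliminating the other unknown: ω₄ = r₂ω₂ sin(θ₂−θ₃) / [r₄ sin(θ₄−θ₃)].
Numerator sine = +0.33710; denominator sine = -0.94495.
Result = 0.0711·28.61·(+0.33710) / (0.2263·(-0.94495)) = -3.2066 rad/s; magnitude 3.2066 rad/s.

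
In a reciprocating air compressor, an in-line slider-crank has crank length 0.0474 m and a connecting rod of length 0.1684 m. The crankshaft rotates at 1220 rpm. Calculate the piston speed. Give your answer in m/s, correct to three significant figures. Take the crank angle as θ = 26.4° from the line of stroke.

3.38

ω = 2π·1220/60 = 127.8 rad/s
For an in-line slider-crank, x = r cosθ + √(L² − r² sin²θ), so v = −rω sinθ·[1 + r cosθ/√(L² − r² sin²θ)].
With r = 0.0474 m, L = 0.1684 m, θ = 26.4°: √(L² − r² sin²θ) = 0.16708 m.
v = −0.0474·127.8·0.44464·[1 + 0.0474·0.89571/0.16708] = -3.3768 m/s.
|v| = 3.3768 m/s.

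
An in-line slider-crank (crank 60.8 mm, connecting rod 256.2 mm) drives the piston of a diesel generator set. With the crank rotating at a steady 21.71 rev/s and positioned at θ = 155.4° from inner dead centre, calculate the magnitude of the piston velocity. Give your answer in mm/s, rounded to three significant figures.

ω = 2π·21.7 = 136.4 rad/s
For an in-line slider-crank, x = r cosθ + √(L² − r² sin²θ), so v = −rω sinθ·[1 + r cosθ/√(L² − r² sin²θ)].
With r = 0.0608 m, L = 0.2562 m, θ = 155.4°: √(L² − r² sin²θ) = 0.25495 m.
v = −0.0608·136.4·0.41628·[1 + 0.0608·-0.90924/0.25495] = -2.7038 m/s.
|v| = 2.7038 m/s = 2703.8 mm/s.

2700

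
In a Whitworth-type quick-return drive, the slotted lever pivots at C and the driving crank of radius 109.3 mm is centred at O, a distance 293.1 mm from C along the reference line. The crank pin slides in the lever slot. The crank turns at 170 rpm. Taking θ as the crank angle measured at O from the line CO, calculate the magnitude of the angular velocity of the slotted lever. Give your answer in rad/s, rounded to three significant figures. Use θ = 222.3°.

4.14

ω = 17.8 rad/s (from 170 rpm).
Crank pin A relative to C: A = (d + r cosθ, r sinθ); lever angle φ = atan2(r sinθ, d + r cosθ).
Differentiating tanφ: φ̇ = rω(d cosθ + r)/(d² + r² + 2dr cosθ).
d² + r² + 2dr cosθ = |CA|² = 0.0504647 m²;  d cosθ + r = -0.10749 m.
|ω_lever| = |0.1093·17.8·-0.10749| / 0.0504647 = 4.1444 rad/s.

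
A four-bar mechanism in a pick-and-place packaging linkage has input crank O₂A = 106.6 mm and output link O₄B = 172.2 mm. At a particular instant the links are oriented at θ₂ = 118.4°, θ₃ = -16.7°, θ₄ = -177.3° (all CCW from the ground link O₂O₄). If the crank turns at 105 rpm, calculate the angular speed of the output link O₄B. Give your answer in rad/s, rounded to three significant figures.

14.5

ω₂ = 11 rad/s (from 105 rpm).
Differentiating the loop-closure r₂e^{iθ₂}+r₃e^{iθ₃}=r₁+r₄e^{iθ₄} gives r₂ω₂e^{iθ₂}+r₃ω₃e^{iθ₃}=r₄ω₄e^{iθ₄}.
Eliminating the other unknown: ω₄ = r₂ω₂ sin(θ₂−θ₃) / [r₄ sin(θ₄−θ₃)].
Numerator sine = +0.70587; denominator sine = -0.33216.
Result = 0.1066·11·(+0.70587) / (0.1722·(-0.33216)) = -14.465 rad/s; magnitude 14.465 rad/s.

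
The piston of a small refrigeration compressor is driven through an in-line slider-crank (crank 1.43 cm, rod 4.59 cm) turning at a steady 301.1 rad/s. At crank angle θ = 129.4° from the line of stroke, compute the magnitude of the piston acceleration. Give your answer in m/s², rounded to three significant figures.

ω = 301.1 rad/s
x(θ) = r cosθ + √(L² − r² sin²θ); with ω constant, a = ω²·d²x/dθ².
d²x/dθ² = −r cosθ − r²(cos2θ)/√u − r⁴ sin²2θ/(4u^{3/2}),  u = L² − r² sin²θ = 0.00198471 m².
Substituting r = 0.0143 m, L = 0.0459 m, θ = 129.4°: d²x/dθ² = +0.0098544 m.
a = ω²·d²x/dθ² = (301.1)²·(+0.0098544) = +893.41 m/s²;  |a| = 893.41 m/s².

893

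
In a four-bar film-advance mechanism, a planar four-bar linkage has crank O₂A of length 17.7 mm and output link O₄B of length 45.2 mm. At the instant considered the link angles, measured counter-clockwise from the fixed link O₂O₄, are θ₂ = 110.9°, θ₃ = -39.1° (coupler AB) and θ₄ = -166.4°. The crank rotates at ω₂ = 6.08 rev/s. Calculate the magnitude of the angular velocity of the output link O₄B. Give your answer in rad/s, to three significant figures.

ω₂ = 38.2 rad/s (from 6.08 rev/s).
Differentiating the loop-closure r₂e^{iθ₂}+r₃e^{iθ₃}=r₁+r₄e^{iθ₄} gives r₂ω₂e^{iθ₂}+r₃ω₃e^{iθ₃}=r₄ω₄e^{iθ₄}.
Eliminating the other unknown: ω₄ = r₂ω₂ sin(θ₂−θ₃) / [r₄ sin(θ₄−θ₃)].
Numerator sine = +0.50000; denominator sine = -0.79547.
Result = 0.0177·38.2·(+0.50000) / (0.0452·(-0.79547)) = -9.4029 rad/s; magnitude 9.4029 rad/s.

9.40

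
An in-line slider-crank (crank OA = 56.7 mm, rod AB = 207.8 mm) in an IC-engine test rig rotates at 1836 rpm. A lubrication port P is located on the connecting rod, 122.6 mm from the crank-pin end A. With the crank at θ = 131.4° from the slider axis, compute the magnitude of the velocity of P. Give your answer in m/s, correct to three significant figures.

ω = 192.3 rad/s.  Crank-pin speed |V_A| = rω = 10.901 m/s, perpendicular to OA.
Rod angle: sinφ = −(r/L) sinθ ⇒ φ = -11.810°; ω_rod = −rω cosθ/√(L²−r²sin²θ) = +35.444 rad/s.
V_P = V_A + ω_rod × AP, with AP = 0.1226 m along the rod.
Components: V_Px = −rω sinθ − a·ω_rod·sinφ = -7.2879 m/s;  V_Py = rω cosθ + a·ω_rod·cosφ = -2.9559 m/s.
|V_P| = √(V_Px² + V_Py²) = 7.8645 m/s.

7.86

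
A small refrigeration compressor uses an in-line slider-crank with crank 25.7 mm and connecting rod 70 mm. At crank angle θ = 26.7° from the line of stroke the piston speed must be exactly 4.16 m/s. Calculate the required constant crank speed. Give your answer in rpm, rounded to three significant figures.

2580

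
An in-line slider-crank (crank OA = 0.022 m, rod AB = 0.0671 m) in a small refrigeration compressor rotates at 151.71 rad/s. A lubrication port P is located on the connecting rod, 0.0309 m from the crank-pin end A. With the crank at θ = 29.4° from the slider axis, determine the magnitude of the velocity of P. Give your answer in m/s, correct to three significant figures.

2.43

ω = 151.7 rad/s.  Crank-pin speed |V_A| = rω = 3.3376 m/s, perpendicular to OA.
Rod angle: sinφ = −(r/L) sinθ ⇒ φ = -9.262°; ω_rod = −rω cosθ/√(L²−r²sin²θ) = -43.907 rad/s.
V_P = V_A + ω_rod × AP, with AP = 0.0309 m along the rod.
Components: V_Px = −rω sinθ − a·ω_rod·sinφ = -1.8568 m/s;  V_Py = rω cosθ + a·ω_rod·cosφ = +1.5687 m/s.
|V_P| = √(V_Px² + V_Py²) = 2.4308 m/s.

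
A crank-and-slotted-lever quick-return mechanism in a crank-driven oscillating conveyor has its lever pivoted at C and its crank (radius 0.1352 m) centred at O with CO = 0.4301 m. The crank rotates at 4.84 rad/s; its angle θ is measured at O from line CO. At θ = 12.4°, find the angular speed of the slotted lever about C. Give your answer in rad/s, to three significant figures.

1.15

ω = 4.84 rad/s
Crank pin A relative to C: A = (d + r cosθ, r sinθ); lever angle φ = atan2(r sinθ, d + r cosθ).
Differentiating tanφ: φ̇ = rω(d cosθ + r)/(d² + r² + 2dr cosθ).
d² + r² + 2dr cosθ = |CA|² = 0.316851 m²;  d cosθ + r = +0.55527 m.
|ω_lever| = |0.1352·4.84·+0.55527| / 0.316851 = 1.1467 rad/s.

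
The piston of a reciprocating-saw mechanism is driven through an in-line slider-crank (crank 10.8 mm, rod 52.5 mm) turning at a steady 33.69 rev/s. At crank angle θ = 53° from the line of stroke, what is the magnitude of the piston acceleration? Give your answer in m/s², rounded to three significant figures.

ω = 2π·33.7 = 211.7 rad/s
x(θ) = r cosθ + √(L² − r² sin²θ); with ω constant, a = ω²·d²x/dθ².
d²x/dθ² = −r cosθ − r²(cos2θ)/√u − r⁴ sin²2θ/(4u^{3/2}),  u = L² − r² sin²θ = 0.00268185 m².
Substituting r = 0.0108 m, L = 0.0525 m, θ = 53°: d²x/dθ² = -0.0059014 m.
a = ω²·d²x/dθ² = (211.7)²·(-0.0059014) = -264.43 m/s²;  |a| = 264.43 m/s².

264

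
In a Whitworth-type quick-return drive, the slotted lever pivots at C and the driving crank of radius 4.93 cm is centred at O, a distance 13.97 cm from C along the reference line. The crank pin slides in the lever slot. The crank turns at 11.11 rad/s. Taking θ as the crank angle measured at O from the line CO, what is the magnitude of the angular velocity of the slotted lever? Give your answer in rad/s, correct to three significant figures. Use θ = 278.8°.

ω = 11.11 rad/s
Crank pin A relative to C: A = (d + r cosθ, r sinθ); lever angle φ = atan2(r sinθ, d + r cosθ).
Differentiating tanφ: φ̇ = rω(d cosθ + r)/(d² + r² + 2dr cosθ).
d² + r² + 2dr cosθ = |CA|² = 0.0240539 m²;  d cosθ + r = +0.070672 m.
|ω_lever| = |0.0493·11.11·+0.070672| / 0.0240539 = 1.6093 rad/s.

1.61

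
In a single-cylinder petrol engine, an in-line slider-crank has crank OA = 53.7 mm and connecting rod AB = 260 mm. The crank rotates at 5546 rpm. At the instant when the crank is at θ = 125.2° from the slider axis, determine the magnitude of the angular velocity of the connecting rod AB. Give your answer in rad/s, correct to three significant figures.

ω = 580.8 rad/s (converted from 5546 rpm).
The rod makes angle φ with the slider axis where L sinφ = r sinθ; differentiating, L cosφ·φ̇ = r ω cosθ.
L cosφ = √(L² − r² sin²θ) = 0.25627 m.
|ω_rod| = r ω |cosθ| / √(L² − r² sin²θ) = 0.0537·580.8·0.57643/0.25627 = 70.151 rad/s.

70.2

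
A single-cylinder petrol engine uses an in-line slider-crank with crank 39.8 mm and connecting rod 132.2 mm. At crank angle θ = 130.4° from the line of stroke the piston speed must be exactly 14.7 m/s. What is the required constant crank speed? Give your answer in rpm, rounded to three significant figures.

For an in-line slider-crank, |v_piston| = rω|sinθ|·[1 + r cosθ/√(L² − r² sin²θ)].
With r = 0.0398 m, L = 0.1322 m, θ = 130.4°: the bracketed kinematic factor |dx/dθ| = 0.024233 m.
ω = v/|dx/dθ| = 14.7/0.024233 = 606.6 rad/s.
N = 60ω/(2π) = 5792.6 rpm.

5790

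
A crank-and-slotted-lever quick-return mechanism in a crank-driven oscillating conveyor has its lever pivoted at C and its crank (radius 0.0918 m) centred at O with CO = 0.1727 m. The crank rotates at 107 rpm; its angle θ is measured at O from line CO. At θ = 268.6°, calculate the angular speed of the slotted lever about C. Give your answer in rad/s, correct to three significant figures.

ω = 11.21 rad/s (from 107 rpm).
Crank pin A relative to C: A = (d + r cosθ, r sinθ); lever angle φ = atan2(r sinθ, d + r cosθ).
Differentiating tanφ: φ̇ = rω(d cosθ + r)/(d² + r² + 2dr cosθ).
d² + r² + 2dr cosθ = |CA|² = 0.0374778 m²;  d cosθ + r = +0.087581 m.
|ω_lever| = |0.0918·11.21·+0.087581| / 0.0374778 = 2.4037 rad/s.

2.40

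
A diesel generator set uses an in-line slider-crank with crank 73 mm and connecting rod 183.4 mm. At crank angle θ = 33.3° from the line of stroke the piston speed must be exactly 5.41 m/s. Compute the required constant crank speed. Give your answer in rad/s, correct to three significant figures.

For an in-line slider-crank, |v_piston| = rω|sinθ|·[1 + r cosθ/√(L² − r² sin²θ)].
With r = 0.073 m, L = 0.1834 m, θ = 33.3°: the bracketed kinematic factor |dx/dθ| = 0.053742 m.
ω = v/|dx/dθ| = 5.41/0.053742 = 100.67 rad/s.

101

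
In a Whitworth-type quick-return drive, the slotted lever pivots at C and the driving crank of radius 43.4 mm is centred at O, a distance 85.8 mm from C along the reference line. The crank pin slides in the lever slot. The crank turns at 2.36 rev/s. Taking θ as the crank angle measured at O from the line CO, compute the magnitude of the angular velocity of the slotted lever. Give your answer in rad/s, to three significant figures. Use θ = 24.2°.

ω = 14.83 rad/s (from 2.36 rev/s).
Crank pin A relative to C: A = (d + r cosθ, r sinθ); lever angle φ = atan2(r sinθ, d + r cosθ).
Differentiating tanφ: φ̇ = rω(d cosθ + r)/(d² + r² + 2dr cosθ).
d² + r² + 2dr cosθ = |CA|² = 0.0160382 m²;  d cosθ + r = +0.12166 m.
|ω_lever| = |0.0434·14.83·+0.12166| / 0.0160382 = 4.8817 rad/s.

4.88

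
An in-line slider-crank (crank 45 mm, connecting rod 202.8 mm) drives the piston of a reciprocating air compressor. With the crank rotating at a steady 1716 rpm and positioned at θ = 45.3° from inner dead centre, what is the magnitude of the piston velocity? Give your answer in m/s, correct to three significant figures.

ω = 2π·1716/60 = 179.7 rad/s
For an in-line slider-crank, x = r cosθ + √(L² − r² sin²θ), so v = −rω sinθ·[1 + r cosθ/√(L² − r² sin²θ)].
With r = 0.045 m, L = 0.2028 m, θ = 45.3°: √(L² − r² sin²θ) = 0.20026 m.
v = −0.045·179.7·0.71080·[1 + 0.045·0.70339/0.20026] = -6.6563 m/s.
|v| = 6.6563 m/s.

6.66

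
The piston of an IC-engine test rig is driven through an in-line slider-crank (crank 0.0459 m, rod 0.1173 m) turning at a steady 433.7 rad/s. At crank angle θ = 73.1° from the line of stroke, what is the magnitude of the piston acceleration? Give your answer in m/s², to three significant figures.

468

ω = 433.7 rad/s
x(θ) = r cosθ + √(L² − r² sin²θ); with ω constant, a = ω²·d²x/dθ².
d²x/dθ² = −r cosθ − r²(cos2θ)/√u − r⁴ sin²2θ/(4u^{3/2}),  u = L² − r² sin²θ = 0.0118305 m².
Substituting r = 0.0459 m, L = 0.1173 m, θ = 73.1°: d²x/dθ² = +0.0024858 m.
a = ω²·d²x/dθ² = (433.7)²·(+0.0024858) = +467.58 m/s²;  |a| = 467.58 m/s².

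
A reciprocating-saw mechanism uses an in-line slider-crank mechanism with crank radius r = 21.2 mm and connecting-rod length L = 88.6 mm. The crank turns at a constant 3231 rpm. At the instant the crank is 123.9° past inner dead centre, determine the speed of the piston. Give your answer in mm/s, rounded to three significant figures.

5140

ω = 2π·3231/60 = 338.3 rad/s
For an in-line slider-crank, x = r cosθ + √(L² − r² sin²θ), so v = −rω sinθ·[1 + r cosθ/√(L² − r² sin²θ)].
With r = 0.0212 m, L = 0.0886 m, θ = 123.9°: √(L² − r² sin²θ) = 0.086835 m.
v = −0.0212·338.3·0.83001·[1 + 0.0212·-0.55775/0.086835] = -5.143 m/s.
|v| = 5.143 m/s = 5143 mm/s.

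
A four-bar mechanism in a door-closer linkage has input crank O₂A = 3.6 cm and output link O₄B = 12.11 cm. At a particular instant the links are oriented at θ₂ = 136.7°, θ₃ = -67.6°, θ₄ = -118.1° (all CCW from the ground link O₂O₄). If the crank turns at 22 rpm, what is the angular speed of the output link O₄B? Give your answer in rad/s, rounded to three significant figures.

ω₂ = 2.304 rad/s (from 22 rpm).
Differentiating the loop-closure r₂e^{iθ₂}+r₃e^{iθ₃}=r₁+r₄e^{iθ₄} gives r₂ω₂e^{iθ₂}+r₃ω₃e^{iθ₃}=r₄ω₄e^{iθ₄}.
Eliminating the other unknown: ω₄ = r₂ω₂ sin(θ₂−θ₃) / [r₄ sin(θ₄−θ₃)].
Numerator sine = -0.41151; denominator sine = -0.77162.
Result = 0.036·2.304·(-0.41151) / (0.1211·(-0.77162)) = +0.36525 rad/s; magnitude 0.36525 rad/s.

0.365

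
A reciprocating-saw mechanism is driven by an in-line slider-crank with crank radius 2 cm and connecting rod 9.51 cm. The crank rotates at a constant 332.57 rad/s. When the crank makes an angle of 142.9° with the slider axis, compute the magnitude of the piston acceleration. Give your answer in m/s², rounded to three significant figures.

1630

ω = 332.6 rad/s
x(θ) = r cosθ + √(L² − r² sin²θ); with ω constant, a = ω²·d²x/dθ².
d²x/dθ² = −r cosθ − r²(cos2θ)/√u − r⁴ sin²2θ/(4u^{3/2}),  u = L² − r² sin²θ = 0.00889847 m².
Substituting r = 0.02 m, L = 0.0951 m, θ = 142.9°: d²x/dθ² = +0.014753 m.
a = ω²·d²x/dθ² = (332.6)²·(+0.014753) = +1631.7 m/s²;  |a| = 1631.7 m/s².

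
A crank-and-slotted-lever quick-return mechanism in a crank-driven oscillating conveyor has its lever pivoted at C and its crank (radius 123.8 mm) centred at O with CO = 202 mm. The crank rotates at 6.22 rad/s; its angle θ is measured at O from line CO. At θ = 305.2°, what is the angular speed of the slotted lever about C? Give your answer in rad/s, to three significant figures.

ω = 6.22 rad/s
Crank pin A relative to C: A = (d + r cosθ, r sinθ); lever angle φ = atan2(r sinθ, d + r cosθ).
Differentiating tanφ: φ̇ = rω(d cosθ + r)/(d² + r² + 2dr cosθ).
d² + r² + 2dr cosθ = |CA|² = 0.0849608 m²;  d cosθ + r = +0.24024 m.
|ω_lever| = |0.1238·6.22·+0.24024| / 0.0849608 = 2.1774 rad/s.

2.18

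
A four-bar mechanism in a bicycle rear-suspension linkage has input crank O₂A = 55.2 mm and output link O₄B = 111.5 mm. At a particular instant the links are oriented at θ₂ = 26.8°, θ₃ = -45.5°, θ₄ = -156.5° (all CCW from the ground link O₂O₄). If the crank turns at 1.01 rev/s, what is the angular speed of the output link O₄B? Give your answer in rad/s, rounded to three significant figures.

3.21

ω₂ = 6.346 rad/s (from 1.01 rev/s).
Differentiating the loop-closure r₂e^{iθ₂}+r₃e^{iθ₃}=r₁+r₄e^{iθ₄} gives r₂ω₂e^{iθ₂}+r₃ω₃e^{iθ₃}=r₄ω₄e^{iθ₄}.
Eliminating the other unknown: ω₄ = r₂ω₂ sin(θ₂−θ₃) / [r₄ sin(θ₄−θ₃)].
Numerator sine = +0.95266; denominator sine = -0.93358.
Result = 0.0552·6.346·(+0.95266) / (0.1115·(-0.93358)) = -3.2059 rad/s; magnitude 3.2059 rad/s.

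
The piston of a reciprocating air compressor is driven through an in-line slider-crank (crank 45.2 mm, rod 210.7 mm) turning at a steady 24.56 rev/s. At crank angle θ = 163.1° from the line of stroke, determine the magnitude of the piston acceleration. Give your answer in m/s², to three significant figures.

ω = 2π·24.6 = 154.3 rad/s
x(θ) = r cosθ + √(L² − r² sin²θ); with ω constant, a = ω²·d²x/dθ².
d²x/dθ² = −r cosθ − r²(cos2θ)/√u − r⁴ sin²2θ/(4u^{3/2}),  u = L² − r² sin²θ = 0.0442218 m².
Substituting r = 0.0452 m, L = 0.2107 m, θ = 163.1°: d²x/dθ² = +0.03514 m.
a = ω²·d²x/dθ² = (154.3)²·(+0.03514) = +836.79 m/s²;  |a| = 836.79 m/s².

837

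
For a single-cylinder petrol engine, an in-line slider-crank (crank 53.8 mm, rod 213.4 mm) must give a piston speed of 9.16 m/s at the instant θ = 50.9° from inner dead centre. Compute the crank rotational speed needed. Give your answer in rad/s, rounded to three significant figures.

189

For an in-line slider-crank, |v_piston| = rω|sinθ|·[1 + r cosθ/√(L² − r² sin²θ)].
With r = 0.0538 m, L = 0.2134 m, θ = 50.9°: the bracketed kinematic factor |dx/dθ| = 0.048521 m.
ω = v/|dx/dθ| = 9.16/0.048521 = 188.79 rad/s.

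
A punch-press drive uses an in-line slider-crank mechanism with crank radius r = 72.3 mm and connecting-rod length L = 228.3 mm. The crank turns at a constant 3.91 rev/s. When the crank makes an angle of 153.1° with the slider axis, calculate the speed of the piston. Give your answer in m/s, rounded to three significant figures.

ω = 2π·3.91 = 24.57 rad/s
For an in-line slider-crank, x = r cosθ + √(L² − r² sin²θ), so v = −rω sinθ·[1 + r cosθ/√(L² − r² sin²θ)].
With r = 0.0723 m, L = 0.2283 m, θ = 153.1°: √(L² − r² sin²θ) = 0.22594 m.
v = −0.0723·24.57·0.45243·[1 + 0.0723·-0.89180/0.22594] = -0.57429 m/s.
|v| = 0.57429 m/s.

0.574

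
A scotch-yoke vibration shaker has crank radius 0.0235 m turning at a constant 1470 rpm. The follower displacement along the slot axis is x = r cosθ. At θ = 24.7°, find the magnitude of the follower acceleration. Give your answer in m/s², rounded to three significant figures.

506

ω = 153.9 rad/s (from 1470 rpm).
x = r cosθ ⇒ ẍ = −rω² cosθ (ω constant).
|a| = rω²|cosθ| = 0.0235·(153.9)²·|cos 24.7°| = 505.93 m/s².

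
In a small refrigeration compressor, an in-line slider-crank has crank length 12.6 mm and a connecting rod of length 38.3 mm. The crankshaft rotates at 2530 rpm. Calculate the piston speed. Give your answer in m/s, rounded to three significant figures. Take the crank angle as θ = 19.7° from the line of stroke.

1.48

ω = 2π·2530/60 = 264.9 rad/s
For an in-line slider-crank, x = r cosθ + √(L² − r² sin²θ), so v = −rω sinθ·[1 + r cosθ/√(L² − r² sin²θ)].
With r = 0.0126 m, L = 0.0383 m, θ = 19.7°: √(L² − r² sin²θ) = 0.038064 m.
v = −0.0126·264.9·0.33710·[1 + 0.0126·0.94147/0.038064] = -1.476 m/s.
|v| = 1.476 m/s.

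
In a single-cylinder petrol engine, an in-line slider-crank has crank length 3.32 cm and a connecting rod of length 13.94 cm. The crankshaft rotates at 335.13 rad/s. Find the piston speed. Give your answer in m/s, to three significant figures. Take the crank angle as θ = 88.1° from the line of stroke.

11.2

ω = 335.1 rad/s
For an in-line slider-crank, x = r cosθ + √(L² − r² sin²θ), so v = −rω sinθ·[1 + r cosθ/√(L² − r² sin²θ)].
With r = 0.0332 m, L = 0.1394 m, θ = 88.1°: √(L² − r² sin²θ) = 0.13539 m.
v = −0.0332·335.1·0.99945·[1 + 0.0332·0.03316/0.13539] = -11.211 m/s.
|v| = 11.211 m/s.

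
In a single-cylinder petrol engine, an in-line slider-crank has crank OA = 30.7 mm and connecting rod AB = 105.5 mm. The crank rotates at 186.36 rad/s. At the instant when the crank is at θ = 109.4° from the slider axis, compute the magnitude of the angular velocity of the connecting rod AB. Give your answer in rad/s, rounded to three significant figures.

18.7

ω = 186.4 rad/s
The rod makes angle φ with the slider axis where L sinφ = r sinθ; differentiating, L cosφ·φ̇ = r ω cosθ.
L cosφ = √(L² − r² sin²θ) = 0.10145 m.
|ω_rod| = r ω |cosθ| / √(L² − r² sin²θ) = 0.0307·186.4·0.33216/0.10145 = 18.732 rad/s.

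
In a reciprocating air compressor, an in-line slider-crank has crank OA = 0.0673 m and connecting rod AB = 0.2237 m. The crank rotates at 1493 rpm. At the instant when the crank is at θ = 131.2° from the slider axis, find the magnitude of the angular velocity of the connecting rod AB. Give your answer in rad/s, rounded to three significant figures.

31.8

ω = 156.3 rad/s (converted from 1493 rpm).
The rod makes angle φ with the slider axis where L sinφ = r sinθ; differentiating, L cosφ·φ̇ = r ω cosθ.
L cosφ = √(L² − r² sin²θ) = 0.21789 m.
|ω_rod| = r ω |cosθ| / √(L² − r² sin²θ) = 0.0673·156.3·0.65869/0.21789 = 31.808 rad/s.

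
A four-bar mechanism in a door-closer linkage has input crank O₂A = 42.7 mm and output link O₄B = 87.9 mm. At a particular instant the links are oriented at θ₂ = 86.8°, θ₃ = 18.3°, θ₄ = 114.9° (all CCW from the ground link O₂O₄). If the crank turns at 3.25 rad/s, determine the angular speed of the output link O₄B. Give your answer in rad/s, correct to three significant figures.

1.48

ω₂ = 3.25 rad/s
Differentiating the loop-closure r₂e^{iθ₂}+r₃e^{iθ₃}=r₁+r₄e^{iθ₄} gives r₂ω₂e^{iθ₂}+r₃ω₃e^{iθ₃}=r₄ω₄e^{iθ₄}.
Eliminating the other unknown: ω₄ = r₂ω₂ sin(θ₂−θ₃) / [r₄ sin(θ₄−θ₃)].
Numerator sine = +0.93042; denominator sine = +0.99337.
Result = 0.0427·3.25·(+0.93042) / (0.0879·(+0.99337)) = +1.4787 rad/s; magnitude 1.4787 rad/s.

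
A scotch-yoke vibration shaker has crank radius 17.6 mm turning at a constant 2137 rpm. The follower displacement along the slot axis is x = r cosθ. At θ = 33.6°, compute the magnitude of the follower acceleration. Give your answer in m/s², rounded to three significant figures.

ω = 223.8 rad/s (from 2137 rpm).
x = r cosθ ⇒ ẍ = −rω² cosθ (ω constant).
|a| = rω²|cosθ| = 0.0176·(223.8)²·|cos 33.6°| = 734.15 m/s².

734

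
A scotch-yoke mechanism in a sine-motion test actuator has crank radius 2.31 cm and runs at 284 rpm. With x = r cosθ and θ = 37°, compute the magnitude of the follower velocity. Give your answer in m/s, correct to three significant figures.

ω = 29.74 rad/s (from 284 rpm).
x = r cosθ ⇒ ẋ = −rω sinθ.
|v| = rω|sinθ| = 0.0231·29.74·|sin 37°| = 0.41345 m/s.

0.413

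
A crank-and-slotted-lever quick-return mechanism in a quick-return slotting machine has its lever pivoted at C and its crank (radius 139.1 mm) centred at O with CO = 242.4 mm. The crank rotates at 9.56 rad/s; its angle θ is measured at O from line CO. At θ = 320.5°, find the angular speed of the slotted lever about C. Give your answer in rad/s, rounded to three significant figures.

ω = 9.56 rad/s
Crank pin A relative to C: A = (d + r cosθ, r sinθ); lever angle φ = atan2(r sinθ, d + r cosθ).
Differentiating tanφ: φ̇ = rω(d cosθ + r)/(d² + r² + 2dr cosθ).
d² + r² + 2dr cosθ = |CA|² = 0.130142 m²;  d cosθ + r = +0.32614 m.
|ω_lever| = |0.1391·9.56·+0.32614| / 0.130142 = 3.3325 rad/s.

3.33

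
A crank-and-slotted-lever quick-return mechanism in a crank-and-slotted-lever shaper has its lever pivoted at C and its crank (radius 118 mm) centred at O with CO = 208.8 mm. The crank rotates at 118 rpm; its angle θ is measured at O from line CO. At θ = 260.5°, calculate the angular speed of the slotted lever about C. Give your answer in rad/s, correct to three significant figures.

2.47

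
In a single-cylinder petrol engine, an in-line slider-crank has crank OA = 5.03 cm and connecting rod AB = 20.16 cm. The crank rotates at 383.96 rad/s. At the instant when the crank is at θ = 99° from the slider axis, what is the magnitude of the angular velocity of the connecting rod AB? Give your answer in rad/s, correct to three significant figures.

ω = 384 rad/s
The rod makes angle φ with the slider axis where L sinφ = r sinθ; differentiating, L cosφ·φ̇ = r ω cosθ.
L cosφ = √(L² − r² sin²θ) = 0.19538 m.
|ω_rod| = r ω |cosθ| / √(L² − r² sin²θ) = 0.0503·384·0.15643/0.19538 = 15.463 rad/s.

15.5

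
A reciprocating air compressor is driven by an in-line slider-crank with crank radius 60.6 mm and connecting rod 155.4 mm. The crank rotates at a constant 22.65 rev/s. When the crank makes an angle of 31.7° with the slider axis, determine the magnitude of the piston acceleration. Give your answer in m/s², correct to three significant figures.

1280

ω = 2π·22.6 = 142.3 rad/s
x(θ) = r cosθ + √(L² − r² sin²θ); with ω constant, a = ω²·d²x/dθ².
d²x/dθ² = −r cosθ − r²(cos2θ)/√u − r⁴ sin²2θ/(4u^{3/2}),  u = L² − r² sin²θ = 0.0231351 m².
Substituting r = 0.0606 m, L = 0.1554 m, θ = 31.7°: d²x/dθ² = -0.063136 m.
a = ω²·d²x/dθ² = (142.3)²·(-0.063136) = -1278.7 m/s²;  |a| = 1278.7 m/s².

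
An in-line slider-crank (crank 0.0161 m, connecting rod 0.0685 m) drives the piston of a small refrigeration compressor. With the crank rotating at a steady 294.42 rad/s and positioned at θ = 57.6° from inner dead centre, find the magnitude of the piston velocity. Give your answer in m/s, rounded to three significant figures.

4.52

ω = 294.4 rad/s
For an in-line slider-crank, x = r cosθ + √(L² − r² sin²θ), so v = −rω sinθ·[1 + r cosθ/√(L² − r² sin²θ)].
With r = 0.0161 m, L = 0.0685 m, θ = 57.6°: √(L² − r² sin²θ) = 0.067138 m.
v = −0.0161·294.4·0.84433·[1 + 0.0161·0.53583/0.067138] = -4.5165 m/s.
|v| = 4.5165 m/s.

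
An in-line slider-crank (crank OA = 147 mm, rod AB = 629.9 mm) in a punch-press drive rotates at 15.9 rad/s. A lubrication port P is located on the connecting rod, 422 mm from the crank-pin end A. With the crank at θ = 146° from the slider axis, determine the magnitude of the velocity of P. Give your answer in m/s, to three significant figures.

ω = 15.9 rad/s.  Crank-pin speed |V_A| = rω = 2.3373 m/s, perpendicular to OA.
Rod angle: sinφ = −(r/L) sinθ ⇒ φ = -7.498°; ω_rod = −rω cosθ/√(L²−r²sin²θ) = +3.1028 rad/s.
V_P = V_A + ω_rod × AP, with AP = 0.422 m along the rod.
Components: V_Px = −rω sinθ − a·ω_rod·sinφ = -1.1361 m/s;  V_Py = rω cosθ + a·ω_rod·cosφ = -0.63955 m/s.
|V_P| = √(V_Px² + V_Py²) = 1.3038 m/s.

1.30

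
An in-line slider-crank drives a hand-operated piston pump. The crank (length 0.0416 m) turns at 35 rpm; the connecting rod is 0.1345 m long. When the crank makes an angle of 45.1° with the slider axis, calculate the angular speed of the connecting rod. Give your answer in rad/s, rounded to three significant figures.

0.820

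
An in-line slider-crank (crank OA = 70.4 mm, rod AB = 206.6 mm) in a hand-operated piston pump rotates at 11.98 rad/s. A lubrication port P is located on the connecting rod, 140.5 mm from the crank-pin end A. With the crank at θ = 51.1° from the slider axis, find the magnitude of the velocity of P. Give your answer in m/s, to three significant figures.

ω = 11.98 rad/s.  Crank-pin speed |V_A| = rω = 0.84339 m/s, perpendicular to OA.
Rod angle: sinφ = −(r/L) sinθ ⇒ φ = -15.378°; ω_rod = −rω cosθ/√(L²−r²sin²θ) = -2.6587 rad/s.
V_P = V_A + ω_rod × AP, with AP = 0.1405 m along the rod.
Components: V_Px = −rω sinθ − a·ω_rod·sinφ = -0.75542 m/s;  V_Py = rω cosθ + a·ω_rod·cosφ = +0.16945 m/s.
|V_P| = √(V_Px² + V_Py²) = 0.7742 m/s.

0.774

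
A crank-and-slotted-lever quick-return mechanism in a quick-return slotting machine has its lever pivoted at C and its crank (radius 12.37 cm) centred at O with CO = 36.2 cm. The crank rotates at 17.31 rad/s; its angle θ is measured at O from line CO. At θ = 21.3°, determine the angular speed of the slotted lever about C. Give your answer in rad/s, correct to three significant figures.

4.30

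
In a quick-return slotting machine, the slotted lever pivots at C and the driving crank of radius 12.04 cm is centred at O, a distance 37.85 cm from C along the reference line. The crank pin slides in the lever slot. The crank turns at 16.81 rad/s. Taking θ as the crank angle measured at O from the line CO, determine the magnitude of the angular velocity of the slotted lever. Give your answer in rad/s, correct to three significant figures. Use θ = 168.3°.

7.39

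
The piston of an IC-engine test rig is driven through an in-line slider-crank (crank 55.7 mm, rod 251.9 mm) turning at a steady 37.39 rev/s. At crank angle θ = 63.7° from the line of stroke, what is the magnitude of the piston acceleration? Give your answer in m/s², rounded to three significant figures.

946

ω = 2π·37.4 = 234.9 rad/s
x(θ) = r cosθ + √(L² − r² sin²θ); with ω constant, a = ω²·d²x/dθ².
d²x/dθ² = −r cosθ − r²(cos2θ)/√u − r⁴ sin²2θ/(4u^{3/2}),  u = L² − r² sin²θ = 0.0609602 m².
Substituting r = 0.0557 m, L = 0.2519 m, θ = 63.7°: d²x/dθ² = -0.017148 m.
a = ω²·d²x/dθ² = (234.9)²·(-0.017148) = -946.41 m/s²;  |a| = 946.41 m/s².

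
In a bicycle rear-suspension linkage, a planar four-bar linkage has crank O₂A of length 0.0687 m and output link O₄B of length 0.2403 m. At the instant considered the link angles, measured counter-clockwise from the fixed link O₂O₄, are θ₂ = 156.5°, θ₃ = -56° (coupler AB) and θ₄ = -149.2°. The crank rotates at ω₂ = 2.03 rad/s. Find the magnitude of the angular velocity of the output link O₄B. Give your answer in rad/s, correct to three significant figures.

0.312

ω₂ = 2.03 rad/s
Differentiating the loop-closure r₂e^{iθ₂}+r₃e^{iθ₃}=r₁+r₄e^{iθ₄} gives r₂ω₂e^{iθ₂}+r₃ω₃e^{iθ₃}=r₄ω₄e^{iθ₄}.
Eliminating the other unknown: ω₄ = r₂ω₂ sin(θ₂−θ₃) / [r₄ sin(θ₄−θ₃)].
Numerator sine = -0.53730; denominator sine = -0.99844.
Result = 0.0687·2.03·(-0.53730) / (0.2403·(-0.99844)) = +0.31232 rad/s; magnitude 0.31232 rad/s.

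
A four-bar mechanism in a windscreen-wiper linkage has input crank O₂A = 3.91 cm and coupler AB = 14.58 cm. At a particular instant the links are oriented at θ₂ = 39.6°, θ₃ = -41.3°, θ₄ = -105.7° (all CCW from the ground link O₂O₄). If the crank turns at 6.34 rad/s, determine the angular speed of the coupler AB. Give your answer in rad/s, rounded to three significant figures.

1.07

ω₂ = 6.34 rad/s
Differentiating the loop-closure r₂e^{iθ₂}+r₃e^{iθ₃}=r₁+r₄e^{iθ₄} gives r₂ω₂e^{iθ₂}+r₃ω₃e^{iθ₃}=r₄ω₄e^{iθ₄}.
Eliminating the other unknown: ω₃ = r₂ω₂ sin(θ₄−θ₂) / [r₃ sin(θ₃−θ₄)].
Numerator sine = -0.56928; denominator sine = +0.90183.
Result = 0.0391·6.34·(-0.56928) / (0.1458·(+0.90183)) = -1.0733 rad/s; magnitude 1.0733 rad/s.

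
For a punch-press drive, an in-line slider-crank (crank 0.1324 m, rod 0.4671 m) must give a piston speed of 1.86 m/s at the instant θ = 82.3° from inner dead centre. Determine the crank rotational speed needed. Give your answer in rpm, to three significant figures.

130

For an in-line slider-crank, |v_piston| = rω|sinθ|·[1 + r cosθ/√(L² − r² sin²θ)].
With r = 0.1324 m, L = 0.4671 m, θ = 82.3°: the bracketed kinematic factor |dx/dθ| = 0.1364 m.
ω = v/|dx/dθ| = 1.86/0.1364 = 13.637 rad/s.
N = 60ω/(2π) = 130.22 rpm.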